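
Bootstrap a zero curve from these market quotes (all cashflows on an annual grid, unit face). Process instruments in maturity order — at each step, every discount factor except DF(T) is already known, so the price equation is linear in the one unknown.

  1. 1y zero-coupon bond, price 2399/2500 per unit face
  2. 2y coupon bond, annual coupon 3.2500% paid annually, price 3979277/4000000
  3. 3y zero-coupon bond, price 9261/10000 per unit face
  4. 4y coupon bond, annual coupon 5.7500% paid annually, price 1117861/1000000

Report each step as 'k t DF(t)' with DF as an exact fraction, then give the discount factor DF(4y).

1 1 2399/2500
2 2 9333/10000
3 3 9261/10000
4 4 4519/5000
DF(4y) = 4519/5000 ≈ 0.903800

step 1 [1y] zero: DF = P = 2399/2500 ≈ 0.959600
step 2 [2y] bond c/1=13/400: DF=(3979277/4000000 − 13/400·(0.959600))/(1+13/400) = 9333/10000 ≈ 0.933300
step 3 [3y] zero: DF = P = 9261/10000 ≈ 0.926100
step 4 [4y] bond c/1=23/400: DF=(1117861/1000000 − 23/400·(0.959600+0.933300+0.926100))/(1+23/400) = 4519/5000 ≈ 0.903800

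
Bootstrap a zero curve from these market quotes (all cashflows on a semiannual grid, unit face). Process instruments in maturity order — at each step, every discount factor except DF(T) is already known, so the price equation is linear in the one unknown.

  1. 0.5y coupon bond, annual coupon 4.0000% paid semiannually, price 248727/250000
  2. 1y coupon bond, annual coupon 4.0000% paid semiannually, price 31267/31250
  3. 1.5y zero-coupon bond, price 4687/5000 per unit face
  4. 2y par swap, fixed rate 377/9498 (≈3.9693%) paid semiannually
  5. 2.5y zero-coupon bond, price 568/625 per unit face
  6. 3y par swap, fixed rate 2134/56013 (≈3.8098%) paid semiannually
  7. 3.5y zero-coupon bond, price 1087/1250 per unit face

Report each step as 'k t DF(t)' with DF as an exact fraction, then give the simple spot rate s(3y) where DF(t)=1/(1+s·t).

step 1 [0.5y] bond c/2=1/50: DF=(248727/250000 − 1/50·(0))/(1+1/50) = 4877/5000 ≈ 0.975400
step 2 [1y] bond c/2=1/50: DF=(31267/31250 − 1/50·(0.975400))/(1+1/50) = 4809/5000 ≈ 0.961800
step 3 [1.5y] zero: DF = P = 4687/5000 ≈ 0.937400
step 4 [2y] swap r/2=377/18996: DF=(1 − 377/18996·(0.975400+0.961800+0.937400))/(1+377/18996) = 4623/5000 ≈ 0.924600
step 5 [2.5y] zero: DF = P = 568/625 ≈ 0.908800
step 6 [3y] swap r/2=1067/56013: DF=(1 − 1067/56013·(0.975400+0.961800+0.937400+0.924600+0.908800))/(1+1067/56013) = 8933/10000 ≈ 0.893300
step 7 [3.5y] zero: DF = P = 1087/1250 ≈ 0.869600

1 1/2 4877/5000
2 1 4809/5000
3 3/2 4687/5000
4 2 4623/5000
5 5/2 568/625
6 3 8933/10000
7 7/2 1087/1250
s(3y) = (1/(8933/10000) − 1)/(3) = 1067/26799 ≈ 3.9815%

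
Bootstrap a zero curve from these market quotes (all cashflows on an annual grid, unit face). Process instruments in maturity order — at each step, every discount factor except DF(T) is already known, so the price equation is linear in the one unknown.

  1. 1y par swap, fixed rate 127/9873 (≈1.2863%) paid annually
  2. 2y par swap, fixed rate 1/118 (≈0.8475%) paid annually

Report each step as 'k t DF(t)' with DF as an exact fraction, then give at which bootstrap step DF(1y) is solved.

step 1 [1y] swap r/1=127/9873: DF=(1 − 127/9873·(0))/(1+127/9873) = 9873/10000 ≈ 0.987300
step 2 [2y] swap r/1=1/118: DF=(1 − 1/118·(0.987300))/(1+1/118) = 9833/10000 ≈ 0.983300

1 1 9873/10000
2 2 9833/10000
DF(1y) is solved at step 1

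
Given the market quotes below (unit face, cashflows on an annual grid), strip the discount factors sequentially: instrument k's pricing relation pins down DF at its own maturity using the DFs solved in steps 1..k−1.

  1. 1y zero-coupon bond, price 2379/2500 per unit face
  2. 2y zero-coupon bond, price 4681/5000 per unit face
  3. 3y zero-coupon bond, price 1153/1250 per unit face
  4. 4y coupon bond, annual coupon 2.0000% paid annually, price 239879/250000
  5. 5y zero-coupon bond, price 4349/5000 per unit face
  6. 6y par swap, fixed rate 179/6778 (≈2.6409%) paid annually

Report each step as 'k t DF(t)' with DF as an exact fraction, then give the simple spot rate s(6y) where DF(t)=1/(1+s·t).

1 1 2379/2500
2 2 4681/5000
3 3 1153/1250
4 4 1107/1250
5 5 4349/5000
6 6 1071/1250
s(6y) = (1/(1071/1250) − 1)/(6) = 179/6426 ≈ 2.7856%

step 1 [1y] zero: DF = P = 2379/2500 ≈ 0.951600
step 2 [2y] zero: DF = P = 4681/5000 ≈ 0.936200
step 3 [3y] zero: DF = P = 1153/1250 ≈ 0.922400
step 4 [4y] bond c/1=1/50: DF=(239879/250000 − 1/50·(0.951600+0.936200+0.922400))/(1+1/50) = 1107/1250 ≈ 0.885600
step 5 [5y] zero: DF = P = 4349/5000 ≈ 0.869800
step 6 [6y] swap r/1=179/6778: DF=(1 − 179/6778·(0.951600+0.936200+0.922400+0.885600+0.869800))/(1+179/6778) = 1071/1250 ≈ 0.856800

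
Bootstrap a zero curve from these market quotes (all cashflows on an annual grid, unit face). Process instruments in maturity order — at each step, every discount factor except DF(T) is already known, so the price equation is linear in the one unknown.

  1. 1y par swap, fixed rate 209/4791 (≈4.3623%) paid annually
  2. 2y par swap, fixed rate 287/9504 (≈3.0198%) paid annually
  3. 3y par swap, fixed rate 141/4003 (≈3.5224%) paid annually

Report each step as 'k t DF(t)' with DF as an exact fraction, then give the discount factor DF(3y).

step 1 [1y] swap r/1=209/4791: DF=(1 − 209/4791·(0))/(1+209/4791) = 4791/5000 ≈ 0.958200
step 2 [2y] swap r/1=287/9504: DF=(1 − 287/9504·(0.958200))/(1+287/9504) = 4713/5000 ≈ 0.942600
step 3 [3y] swap r/1=141/4003: DF=(1 − 141/4003·(0.958200+0.942600))/(1+141/4003) = 9013/10000 ≈ 0.901300

1 1 4791/5000
2 2 4713/5000
3 3 9013/10000
DF(3y) = 9013/10000 ≈ 0.901300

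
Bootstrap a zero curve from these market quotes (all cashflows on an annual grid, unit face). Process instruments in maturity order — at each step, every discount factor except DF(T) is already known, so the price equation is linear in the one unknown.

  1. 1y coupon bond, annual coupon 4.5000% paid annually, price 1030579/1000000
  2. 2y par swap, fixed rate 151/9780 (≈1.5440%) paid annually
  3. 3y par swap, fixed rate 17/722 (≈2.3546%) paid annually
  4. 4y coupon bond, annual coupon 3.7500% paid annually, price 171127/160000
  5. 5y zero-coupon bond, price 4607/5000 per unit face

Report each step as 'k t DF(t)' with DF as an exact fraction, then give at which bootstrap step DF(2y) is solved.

1 1 4931/5000
2 2 4849/5000
3 3 233/250
4 4 1853/2000
5 5 4607/5000
DF(2y) is solved at step 2

step 1 [1y] bond c/1=9/200: DF=(1030579/1000000 − 9/200·(0))/(1+9/200) = 4931/5000 ≈ 0.986200
step 2 [2y] swap r/1=151/9780: DF=(1 − 151/9780·(0.986200))/(1+151/9780) = 4849/5000 ≈ 0.969800
step 3 [3y] swap r/1=17/722: DF=(1 − 17/722·(0.986200+0.969800))/(1+17/722) = 233/250 ≈ 0.932000
step 4 [4y] bond c/1=3/80: DF=(171127/160000 − 3/80·(0.986200+0.969800+0.932000))/(1+3/80) = 1853/2000 ≈ 0.926500
step 5 [5y] zero: DF = P = 4607/5000 ≈ 0.921400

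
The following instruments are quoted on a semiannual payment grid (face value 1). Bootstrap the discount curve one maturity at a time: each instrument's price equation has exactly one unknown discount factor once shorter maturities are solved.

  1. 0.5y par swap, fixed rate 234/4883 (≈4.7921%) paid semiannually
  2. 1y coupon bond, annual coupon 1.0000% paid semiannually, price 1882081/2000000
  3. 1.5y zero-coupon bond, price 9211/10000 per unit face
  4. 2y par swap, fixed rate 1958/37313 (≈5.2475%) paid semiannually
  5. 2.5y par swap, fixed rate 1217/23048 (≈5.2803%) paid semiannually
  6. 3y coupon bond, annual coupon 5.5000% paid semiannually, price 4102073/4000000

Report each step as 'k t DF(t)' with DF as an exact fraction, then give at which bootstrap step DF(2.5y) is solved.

1 1/2 4883/5000
2 1 1863/2000
3 3/2 9211/10000
4 2 9021/10000
5 5/2 8783/10000
6 3 8747/10000
DF(2.5y) is solved at step 5

step 1 [0.5y] swap r/2=117/4883: DF=(1 − 117/4883·(0))/(1+117/4883) = 4883/5000 ≈ 0.976600
step 2 [1y] bond c/2=1/200: DF=(1882081/2000000 − 1/200·(0.976600))/(1+1/200) = 1863/2000 ≈ 0.931500
step 3 [1.5y] zero: DF = P = 9211/10000 ≈ 0.921100
step 4 [2y] swap r/2=979/37313: DF=(1 − 979/37313·(0.976600+0.931500+0.921100))/(1+979/37313) = 9021/10000 ≈ 0.902100
step 5 [2.5y] swap r/2=1217/46096: DF=(1 − 1217/46096·(0.976600+0.931500+0.921100+0.902100))/(1+1217/46096) = 8783/10000 ≈ 0.878300
step 6 [3y] bond c/2=11/400: DF=(4102073/4000000 − 11/400·(0.976600+0.931500+0.921100+0.902100+0.878300))/(1+11/400) = 8747/10000 ≈ 0.874700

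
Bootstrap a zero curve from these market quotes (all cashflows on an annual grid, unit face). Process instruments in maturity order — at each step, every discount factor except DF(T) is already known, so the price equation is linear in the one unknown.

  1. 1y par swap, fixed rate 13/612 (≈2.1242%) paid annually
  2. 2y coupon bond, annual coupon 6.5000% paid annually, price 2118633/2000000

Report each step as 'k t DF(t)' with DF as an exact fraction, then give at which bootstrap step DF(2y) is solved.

1 1 612/625
2 2 9349/10000
DF(2y) is solved at step 2

step 1 [1y] swap r/1=13/612: DF=(1 − 13/612·(0))/(1+13/612) = 612/625 ≈ 0.979200
step 2 [2y] bond c/1=13/200: DF=(2118633/2000000 − 13/200·(0.979200))/(1+13/200) = 9349/10000 ≈ 0.934900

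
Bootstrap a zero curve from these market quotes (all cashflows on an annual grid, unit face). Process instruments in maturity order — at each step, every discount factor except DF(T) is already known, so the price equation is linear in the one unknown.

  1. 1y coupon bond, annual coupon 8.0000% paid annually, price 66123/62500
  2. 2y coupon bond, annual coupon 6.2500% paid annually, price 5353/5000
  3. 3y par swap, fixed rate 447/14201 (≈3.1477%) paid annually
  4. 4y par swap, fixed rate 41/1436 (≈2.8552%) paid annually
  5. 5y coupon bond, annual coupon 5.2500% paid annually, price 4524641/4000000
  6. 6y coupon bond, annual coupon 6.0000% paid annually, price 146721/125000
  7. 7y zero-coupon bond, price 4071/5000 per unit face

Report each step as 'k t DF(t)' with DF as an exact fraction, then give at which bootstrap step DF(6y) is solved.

1 1 2449/2500
2 2 19/20
3 3 4553/5000
4 4 4467/5000
5 5 1777/2000
6 6 8457/10000
7 7 4071/5000
DF(6y) is solved at step 6

step 1 [1y] bond c/1=2/25: DF=(66123/62500 − 2/25·(0))/(1+2/25) = 2449/2500 ≈ 0.979600
step 2 [2y] bond c/1=1/16: DF=(5353/5000 − 1/16·(0.979600))/(1+1/16) = 19/20 ≈ 0.950000
step 3 [3y] swap r/1=447/14201: DF=(1 − 447/14201·(0.979600+0.950000))/(1+447/14201) = 4553/5000 ≈ 0.910600
step 4 [4y] swap r/1=41/1436: DF=(1 − 41/1436·(0.979600+0.950000+0.910600))/(1+41/1436) = 4467/5000 ≈ 0.893400
step 5 [5y] bond c/1=21/400: DF=(4524641/4000000 − 21/400·(0.979600+0.950000+0.910600+0.893400))/(1+21/400) = 1777/2000 ≈ 0.888500
step 6 [6y] bond c/1=3/50: DF=(146721/125000 − 3/50·(0.979600+0.950000+0.910600+0.893400+0.888500))/(1+3/50) = 8457/10000 ≈ 0.845700
step 7 [7y] zero: DF = P = 4071/5000 ≈ 0.814200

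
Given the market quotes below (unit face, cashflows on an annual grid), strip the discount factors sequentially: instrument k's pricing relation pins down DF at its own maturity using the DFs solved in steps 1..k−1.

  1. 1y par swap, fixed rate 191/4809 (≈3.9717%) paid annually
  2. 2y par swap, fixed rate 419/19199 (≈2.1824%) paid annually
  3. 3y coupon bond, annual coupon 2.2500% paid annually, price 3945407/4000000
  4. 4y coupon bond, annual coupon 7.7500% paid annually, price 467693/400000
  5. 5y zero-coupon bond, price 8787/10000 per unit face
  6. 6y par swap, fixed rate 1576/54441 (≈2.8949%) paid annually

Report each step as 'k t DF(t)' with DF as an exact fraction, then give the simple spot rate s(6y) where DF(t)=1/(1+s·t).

1 1 4809/5000
2 2 9581/10000
3 3 1153/1250
4 4 8807/10000
5 5 8787/10000
6 6 1053/1250
s(6y) = (1/(1053/1250) − 1)/(6) = 197/6318 ≈ 3.1181%

step 1 [1y] swap r/1=191/4809: DF=(1 − 191/4809·(0))/(1+191/4809) = 4809/5000 ≈ 0.961800
step 2 [2y] swap r/1=419/19199: DF=(1 − 419/19199·(0.961800))/(1+419/19199) = 9581/10000 ≈ 0.958100
step 3 [3y] bond c/1=9/400: DF=(3945407/4000000 − 9/400·(0.961800+0.958100))/(1+9/400) = 1153/1250 ≈ 0.922400
step 4 [4y] bond c/1=31/400: DF=(467693/400000 − 31/400·(0.961800+0.958100+0.922400))/(1+31/400) = 8807/10000 ≈ 0.880700
step 5 [5y] zero: DF = P = 8787/10000 ≈ 0.878700
step 6 [6y] swap r/1=1576/54441: DF=(1 − 1576/54441·(0.961800+0.958100+0.922400+0.880700+0.878700))/(1+1576/54441) = 1053/1250 ≈ 0.842400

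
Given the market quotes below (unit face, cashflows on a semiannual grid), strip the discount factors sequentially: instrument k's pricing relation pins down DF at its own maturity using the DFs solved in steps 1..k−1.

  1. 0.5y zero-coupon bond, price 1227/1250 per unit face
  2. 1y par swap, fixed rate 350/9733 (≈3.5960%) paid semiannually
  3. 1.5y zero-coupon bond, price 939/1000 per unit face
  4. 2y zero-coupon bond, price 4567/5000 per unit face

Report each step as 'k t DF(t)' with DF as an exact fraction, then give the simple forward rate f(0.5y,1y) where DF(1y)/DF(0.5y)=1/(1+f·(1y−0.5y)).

step 1 [0.5y] zero: DF = P = 1227/1250 ≈ 0.981600
step 2 [1y] swap r/2=175/9733: DF=(1 − 175/9733·(0.981600))/(1+175/9733) = 193/200 ≈ 0.965000
step 3 [1.5y] zero: DF = P = 939/1000 ≈ 0.939000
step 4 [2y] zero: DF = P = 4567/5000 ≈ 0.913400

1 1/2 1227/1250
2 1 193/200
3 3/2 939/1000
4 2 4567/5000
f(0.5y,1y) = ((1227/1250)/(193/200) − 1)/(1/2) = 166/4825 ≈ 3.4404%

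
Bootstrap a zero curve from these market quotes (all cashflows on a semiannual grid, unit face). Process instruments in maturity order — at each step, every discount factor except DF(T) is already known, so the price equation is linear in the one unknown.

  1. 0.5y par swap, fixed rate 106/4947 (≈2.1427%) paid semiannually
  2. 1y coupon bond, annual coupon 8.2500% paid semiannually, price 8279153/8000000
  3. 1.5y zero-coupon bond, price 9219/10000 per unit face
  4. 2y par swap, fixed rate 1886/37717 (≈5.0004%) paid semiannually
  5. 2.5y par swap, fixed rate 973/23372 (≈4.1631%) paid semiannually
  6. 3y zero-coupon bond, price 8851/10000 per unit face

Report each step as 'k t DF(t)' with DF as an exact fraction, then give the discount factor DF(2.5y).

1 1/2 4947/5000
2 1 9547/10000
3 3/2 9219/10000
4 2 9057/10000
5 5/2 9027/10000
6 3 8851/10000
DF(2.5y) = 9027/10000 ≈ 0.902700

step 1 [0.5y] swap r/2=53/4947: DF=(1 − 53/4947·(0))/(1+53/4947) = 4947/5000 ≈ 0.989400
step 2 [1y] bond c/2=33/800: DF=(8279153/8000000 − 33/800·(0.989400))/(1+33/800) = 9547/10000 ≈ 0.954700
step 3 [1.5y] zero: DF = P = 9219/10000 ≈ 0.921900
step 4 [2y] swap r/2=943/37717: DF=(1 − 943/37717·(0.989400+0.954700+0.921900))/(1+943/37717) = 9057/10000 ≈ 0.905700
step 5 [2.5y] swap r/2=973/46744: DF=(1 − 973/46744·(0.989400+0.954700+0.921900+0.905700))/(1+973/46744) = 9027/10000 ≈ 0.902700
step 6 [3y] zero: DF = P = 8851/10000 ≈ 0.885100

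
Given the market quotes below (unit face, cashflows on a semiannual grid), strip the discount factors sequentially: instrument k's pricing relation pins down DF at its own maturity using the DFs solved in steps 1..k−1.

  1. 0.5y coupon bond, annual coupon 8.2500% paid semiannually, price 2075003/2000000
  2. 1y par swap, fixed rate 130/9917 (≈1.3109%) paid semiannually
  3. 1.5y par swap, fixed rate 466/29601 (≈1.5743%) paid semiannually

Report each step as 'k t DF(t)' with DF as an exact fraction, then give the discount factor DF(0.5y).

step 1 [0.5y] bond c/2=33/800: DF=(2075003/2000000 − 33/800·(0))/(1+33/800) = 2491/2500 ≈ 0.996400
step 2 [1y] swap r/2=65/9917: DF=(1 − 65/9917·(0.996400))/(1+65/9917) = 987/1000 ≈ 0.987000
step 3 [1.5y] swap r/2=233/29601: DF=(1 − 233/29601·(0.996400+0.987000))/(1+233/29601) = 9767/10000 ≈ 0.976700

1 1/2 2491/2500
2 1 987/1000
3 3/2 9767/10000
DF(0.5y) = 2491/2500 ≈ 0.996400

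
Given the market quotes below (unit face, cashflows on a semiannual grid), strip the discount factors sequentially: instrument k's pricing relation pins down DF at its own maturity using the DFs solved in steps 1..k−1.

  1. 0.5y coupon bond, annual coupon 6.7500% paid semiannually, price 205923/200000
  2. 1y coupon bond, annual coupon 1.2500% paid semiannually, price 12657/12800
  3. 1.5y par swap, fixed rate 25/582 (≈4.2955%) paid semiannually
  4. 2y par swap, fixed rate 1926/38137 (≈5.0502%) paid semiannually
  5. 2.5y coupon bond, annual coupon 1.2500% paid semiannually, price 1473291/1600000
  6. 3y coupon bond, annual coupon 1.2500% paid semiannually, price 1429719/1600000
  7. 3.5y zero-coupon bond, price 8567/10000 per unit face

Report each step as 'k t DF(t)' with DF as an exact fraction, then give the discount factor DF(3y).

1 1/2 249/250
2 1 1953/2000
3 3/2 15/16
4 2 9037/10000
5 5/2 4457/5000
6 3 2147/2500
7 7/2 8567/10000
DF(3y) = 2147/2500 ≈ 0.858800

step 1 [0.5y] bond c/2=27/800: DF=(205923/200000 − 27/800·(0))/(1+27/800) = 249/250 ≈ 0.996000
step 2 [1y] bond c/2=1/160: DF=(12657/12800 − 1/160·(0.996000))/(1+1/160) = 1953/2000 ≈ 0.976500
step 3 [1.5y] swap r/2=25/1164: DF=(1 − 25/1164·(0.996000+0.976500))/(1+25/1164) = 15/16 ≈ 0.937500
step 4 [2y] swap r/2=963/38137: DF=(1 − 963/38137·(0.996000+0.976500+0.937500))/(1+963/38137) = 9037/10000 ≈ 0.903700
step 5 [2.5y] bond c/2=1/160: DF=(1473291/1600000 − 1/160·(0.996000+0.976500+0.937500+0.903700))/(1+1/160) = 4457/5000 ≈ 0.891400
step 6 [3y] bond c/2=1/160: DF=(1429719/1600000 − 1/160·(0.996000+0.976500+0.937500+0.903700+0.891400))/(1+1/160) = 2147/2500 ≈ 0.858800
step 7 [3.5y] zero: DF = P = 8567/10000 ≈ 0.856700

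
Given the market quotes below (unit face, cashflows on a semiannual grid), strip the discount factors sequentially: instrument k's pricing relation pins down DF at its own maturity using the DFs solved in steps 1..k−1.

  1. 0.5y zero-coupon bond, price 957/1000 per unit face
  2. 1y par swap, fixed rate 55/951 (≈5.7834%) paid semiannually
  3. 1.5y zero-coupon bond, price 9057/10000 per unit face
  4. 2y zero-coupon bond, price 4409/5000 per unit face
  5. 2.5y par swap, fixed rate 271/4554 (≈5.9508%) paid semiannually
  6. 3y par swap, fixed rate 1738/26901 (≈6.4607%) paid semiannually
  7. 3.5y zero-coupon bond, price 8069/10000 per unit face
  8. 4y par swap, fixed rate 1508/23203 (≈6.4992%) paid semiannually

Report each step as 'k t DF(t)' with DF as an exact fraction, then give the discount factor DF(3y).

1 1/2 957/1000
2 1 189/200
3 3/2 9057/10000
4 2 4409/5000
5 5/2 1729/2000
6 3 4131/5000
7 7/2 8069/10000
8 4 3869/5000
DF(3y) = 4131/5000 ≈ 0.826200

step 1 [0.5y] zero: DF = P = 957/1000 ≈ 0.957000
step 2 [1y] swap r/2=55/1902: DF=(1 − 55/1902·(0.957000))/(1+55/1902) = 189/200 ≈ 0.945000
step 3 [1.5y] zero: DF = P = 9057/10000 ≈ 0.905700
step 4 [2y] zero: DF = P = 4409/5000 ≈ 0.881800
step 5 [2.5y] swap r/2=271/9108: DF=(1 − 271/9108·(0.957000+0.945000+0.905700+0.881800))/(1+271/9108) = 1729/2000 ≈ 0.864500
step 6 [3y] swap r/2=869/26901: DF=(1 − 869/26901·(0.957000+0.945000+0.905700+0.881800+0.864500))/(1+869/26901) = 4131/5000 ≈ 0.826200
step 7 [3.5y] zero: DF = P = 8069/10000 ≈ 0.806900
step 8 [4y] swap r/2=754/23203: DF=(1 − 754/23203·(0.957000+0.945000+0.905700+0.881800+0.864500+0.826200+0.806900))/(1+754/23203) = 3869/5000 ≈ 0.773800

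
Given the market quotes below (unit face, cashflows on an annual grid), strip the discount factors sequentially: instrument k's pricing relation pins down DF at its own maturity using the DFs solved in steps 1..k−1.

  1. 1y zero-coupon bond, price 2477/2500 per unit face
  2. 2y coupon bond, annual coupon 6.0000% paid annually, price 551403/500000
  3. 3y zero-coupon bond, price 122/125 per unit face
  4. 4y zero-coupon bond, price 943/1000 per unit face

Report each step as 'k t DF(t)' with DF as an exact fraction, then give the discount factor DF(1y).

step 1 [1y] zero: DF = P = 2477/2500 ≈ 0.990800
step 2 [2y] bond c/1=3/50: DF=(551403/500000 − 3/50·(0.990800))/(1+3/50) = 9843/10000 ≈ 0.984300
step 3 [3y] zero: DF = P = 122/125 ≈ 0.976000
step 4 [4y] zero: DF = P = 943/1000 ≈ 0.943000

1 1 2477/2500
2 2 9843/10000
3 3 122/125
4 4 943/1000
DF(1y) = 2477/2500 ≈ 0.990800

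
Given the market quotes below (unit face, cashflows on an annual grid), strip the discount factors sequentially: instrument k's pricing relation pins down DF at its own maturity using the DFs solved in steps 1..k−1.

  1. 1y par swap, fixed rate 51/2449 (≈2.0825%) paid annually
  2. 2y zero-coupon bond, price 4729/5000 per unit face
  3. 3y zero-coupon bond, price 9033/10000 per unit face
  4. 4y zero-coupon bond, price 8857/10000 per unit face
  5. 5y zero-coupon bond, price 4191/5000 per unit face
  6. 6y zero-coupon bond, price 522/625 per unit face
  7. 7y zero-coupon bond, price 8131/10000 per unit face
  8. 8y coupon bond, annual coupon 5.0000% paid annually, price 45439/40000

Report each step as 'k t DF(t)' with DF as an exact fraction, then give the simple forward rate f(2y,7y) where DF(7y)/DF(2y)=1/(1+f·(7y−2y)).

step 1 [1y] swap r/1=51/2449: DF=(1 − 51/2449·(0))/(1+51/2449) = 2449/2500 ≈ 0.979600
step 2 [2y] zero: DF = P = 4729/5000 ≈ 0.945800
step 3 [3y] zero: DF = P = 9033/10000 ≈ 0.903300
step 4 [4y] zero: DF = P = 8857/10000 ≈ 0.885700
step 5 [5y] zero: DF = P = 4191/5000 ≈ 0.838200
step 6 [6y] zero: DF = P = 522/625 ≈ 0.835200
step 7 [7y] zero: DF = P = 8131/10000 ≈ 0.813100
step 8 [8y] bond c/1=1/20: DF=(45439/40000 − 1/20·(0.979600+0.945800+0.903300+0.885700+0.838200+0.835200+0.813100))/(1+1/20) = 3933/5000 ≈ 0.786600

1 1 2449/2500
2 2 4729/5000
3 3 9033/10000
4 4 8857/10000
5 5 4191/5000
6 6 522/625
7 7 8131/10000
8 8 3933/5000
f(2y,7y) = ((4729/5000)/(8131/10000) − 1)/(5) = 1327/40655 ≈ 3.2641%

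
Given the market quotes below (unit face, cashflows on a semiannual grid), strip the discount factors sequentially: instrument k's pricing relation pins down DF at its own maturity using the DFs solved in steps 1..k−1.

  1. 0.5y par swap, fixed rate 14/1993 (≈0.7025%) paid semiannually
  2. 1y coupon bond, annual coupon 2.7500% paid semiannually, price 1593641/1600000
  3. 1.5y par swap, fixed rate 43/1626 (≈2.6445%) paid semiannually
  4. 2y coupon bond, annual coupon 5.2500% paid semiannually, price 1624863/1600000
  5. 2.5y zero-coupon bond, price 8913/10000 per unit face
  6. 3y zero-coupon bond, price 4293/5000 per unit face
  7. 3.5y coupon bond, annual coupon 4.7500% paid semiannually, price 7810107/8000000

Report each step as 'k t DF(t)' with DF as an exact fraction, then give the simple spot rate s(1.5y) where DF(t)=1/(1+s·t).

1 1/2 1993/2000
2 1 969/1000
3 3/2 9613/10000
4 2 9147/10000
5 5/2 8913/10000
6 3 4293/5000
7 7/2 8239/10000
s(1.5y) = (1/(9613/10000) − 1)/(3/2) = 258/9613 ≈ 2.6839%

step 1 [0.5y] swap r/2=7/1993: DF=(1 − 7/1993·(0))/(1+7/1993) = 1993/2000 ≈ 0.996500
step 2 [1y] bond c/2=11/800: DF=(1593641/1600000 − 11/800·(0.996500))/(1+11/800) = 969/1000 ≈ 0.969000
step 3 [1.5y] swap r/2=43/3252: DF=(1 − 43/3252·(0.996500+0.969000))/(1+43/3252) = 9613/10000 ≈ 0.961300
step 4 [2y] bond c/2=21/800: DF=(1624863/1600000 − 21/800·(0.996500+0.969000+0.961300))/(1+21/800) = 9147/10000 ≈ 0.914700
step 5 [2.5y] zero: DF = P = 8913/10000 ≈ 0.891300
step 6 [3y] zero: DF = P = 4293/5000 ≈ 0.858600
step 7 [3.5y] bond c/2=19/800: DF=(7810107/8000000 − 19/800·(0.996500+0.969000+0.961300+0.914700+0.891300+0.858600))/(1+19/800) = 8239/10000 ≈ 0.823900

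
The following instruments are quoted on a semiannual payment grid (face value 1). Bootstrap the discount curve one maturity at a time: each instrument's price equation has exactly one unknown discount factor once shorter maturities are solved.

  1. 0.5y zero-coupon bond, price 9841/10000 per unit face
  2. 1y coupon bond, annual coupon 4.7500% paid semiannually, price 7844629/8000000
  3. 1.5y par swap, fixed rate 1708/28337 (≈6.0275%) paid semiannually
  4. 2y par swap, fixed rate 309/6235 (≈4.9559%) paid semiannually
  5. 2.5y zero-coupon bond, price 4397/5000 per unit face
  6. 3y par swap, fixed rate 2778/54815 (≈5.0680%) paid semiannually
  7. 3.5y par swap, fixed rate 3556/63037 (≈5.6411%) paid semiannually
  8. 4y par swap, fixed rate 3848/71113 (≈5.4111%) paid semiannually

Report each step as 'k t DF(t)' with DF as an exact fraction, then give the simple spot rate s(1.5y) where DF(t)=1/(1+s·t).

step 1 [0.5y] zero: DF = P = 9841/10000 ≈ 0.984100
step 2 [1y] bond c/2=19/800: DF=(7844629/8000000 − 19/800·(0.984100))/(1+19/800) = 187/200 ≈ 0.935000
step 3 [1.5y] swap r/2=854/28337: DF=(1 − 854/28337·(0.984100+0.935000))/(1+854/28337) = 4573/5000 ≈ 0.914600
step 4 [2y] swap r/2=309/12470: DF=(1 − 309/12470·(0.984100+0.935000+0.914600))/(1+309/12470) = 9073/10000 ≈ 0.907300
step 5 [2.5y] zero: DF = P = 4397/5000 ≈ 0.879400
step 6 [3y] swap r/2=1389/54815: DF=(1 − 1389/54815·(0.984100+0.935000+0.914600+0.907300+0.879400))/(1+1389/54815) = 8611/10000 ≈ 0.861100
step 7 [3.5y] swap r/2=1778/63037: DF=(1 − 1778/63037·(0.984100+0.935000+0.914600+0.907300+0.879400+0.861100))/(1+1778/63037) = 4111/5000 ≈ 0.822200
step 8 [4y] swap r/2=1924/71113: DF=(1 − 1924/71113·(0.984100+0.935000+0.914600+0.907300+0.879400+0.861100+0.822200))/(1+1924/71113) = 2019/2500 ≈ 0.807600

1 1/2 9841/10000
2 1 187/200
3 3/2 4573/5000
4 2 9073/10000
5 5/2 4397/5000
6 3 8611/10000
7 7/2 4111/5000
8 4 2019/2500
s(1.5y) = (1/(4573/5000) − 1)/(3/2) = 854/13719 ≈ 6.2249%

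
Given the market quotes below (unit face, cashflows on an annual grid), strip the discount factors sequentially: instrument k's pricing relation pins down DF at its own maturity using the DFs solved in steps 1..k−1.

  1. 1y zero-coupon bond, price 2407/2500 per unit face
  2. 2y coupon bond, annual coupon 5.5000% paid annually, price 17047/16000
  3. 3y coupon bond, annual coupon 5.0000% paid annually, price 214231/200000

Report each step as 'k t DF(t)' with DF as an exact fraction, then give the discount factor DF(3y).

step 1 [1y] zero: DF = P = 2407/2500 ≈ 0.962800
step 2 [2y] bond c/1=11/200: DF=(17047/16000 − 11/200·(0.962800))/(1+11/200) = 9597/10000 ≈ 0.959700
step 3 [3y] bond c/1=1/20: DF=(214231/200000 − 1/20·(0.962800+0.959700))/(1+1/20) = 4643/5000 ≈ 0.928600

1 1 2407/2500
2 2 9597/10000
3 3 4643/5000
DF(3y) = 4643/5000 ≈ 0.928600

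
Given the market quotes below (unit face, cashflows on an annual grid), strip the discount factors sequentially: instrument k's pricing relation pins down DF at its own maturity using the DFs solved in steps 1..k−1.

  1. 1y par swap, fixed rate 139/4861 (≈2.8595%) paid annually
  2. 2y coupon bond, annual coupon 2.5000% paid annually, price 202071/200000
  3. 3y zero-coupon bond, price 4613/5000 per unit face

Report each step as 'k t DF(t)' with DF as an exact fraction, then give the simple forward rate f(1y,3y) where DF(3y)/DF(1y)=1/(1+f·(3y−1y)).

step 1 [1y] swap r/1=139/4861: DF=(1 − 139/4861·(0))/(1+139/4861) = 4861/5000 ≈ 0.972200
step 2 [2y] bond c/1=1/40: DF=(202071/200000 − 1/40·(0.972200))/(1+1/40) = 481/500 ≈ 0.962000
step 3 [3y] zero: DF = P = 4613/5000 ≈ 0.922600

1 1 4861/5000
2 2 481/500
3 3 4613/5000
f(1y,3y) = ((4861/5000)/(4613/5000) − 1)/(2) = 124/4613 ≈ 2.6881%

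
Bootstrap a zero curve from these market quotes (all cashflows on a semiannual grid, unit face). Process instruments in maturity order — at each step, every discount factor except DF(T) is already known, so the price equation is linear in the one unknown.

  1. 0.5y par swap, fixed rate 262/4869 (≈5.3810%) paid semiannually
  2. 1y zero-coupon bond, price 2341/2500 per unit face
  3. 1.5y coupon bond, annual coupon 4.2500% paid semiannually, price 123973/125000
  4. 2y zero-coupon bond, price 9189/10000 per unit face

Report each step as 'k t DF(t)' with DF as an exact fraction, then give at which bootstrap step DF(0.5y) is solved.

step 1 [0.5y] swap r/2=131/4869: DF=(1 − 131/4869·(0))/(1+131/4869) = 4869/5000 ≈ 0.973800
step 2 [1y] zero: DF = P = 2341/2500 ≈ 0.936400
step 3 [1.5y] bond c/2=17/800: DF=(123973/125000 − 17/800·(0.973800+0.936400))/(1+17/800) = 4657/5000 ≈ 0.931400
step 4 [2y] zero: DF = P = 9189/10000 ≈ 0.918900

1 1/2 4869/5000
2 1 2341/2500
3 3/2 4657/5000
4 2 9189/10000
DF(0.5y) is solved at step 1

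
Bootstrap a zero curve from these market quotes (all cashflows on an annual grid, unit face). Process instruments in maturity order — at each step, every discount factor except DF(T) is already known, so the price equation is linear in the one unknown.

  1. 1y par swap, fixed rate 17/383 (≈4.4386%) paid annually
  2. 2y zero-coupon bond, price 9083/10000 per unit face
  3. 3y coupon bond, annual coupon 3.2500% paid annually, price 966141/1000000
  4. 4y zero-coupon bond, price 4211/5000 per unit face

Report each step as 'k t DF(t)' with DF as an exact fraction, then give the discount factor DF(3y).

step 1 [1y] swap r/1=17/383: DF=(1 − 17/383·(0))/(1+17/383) = 383/400 ≈ 0.957500
step 2 [2y] zero: DF = P = 9083/10000 ≈ 0.908300
step 3 [3y] bond c/1=13/400: DF=(966141/1000000 − 13/400·(0.957500+0.908300))/(1+13/400) = 877/1000 ≈ 0.877000
step 4 [4y] zero: DF = P = 4211/5000 ≈ 0.842200

1 1 383/400
2 2 9083/10000
3 3 877/1000
4 4 4211/5000
DF(3y) = 877/1000 ≈ 0.877000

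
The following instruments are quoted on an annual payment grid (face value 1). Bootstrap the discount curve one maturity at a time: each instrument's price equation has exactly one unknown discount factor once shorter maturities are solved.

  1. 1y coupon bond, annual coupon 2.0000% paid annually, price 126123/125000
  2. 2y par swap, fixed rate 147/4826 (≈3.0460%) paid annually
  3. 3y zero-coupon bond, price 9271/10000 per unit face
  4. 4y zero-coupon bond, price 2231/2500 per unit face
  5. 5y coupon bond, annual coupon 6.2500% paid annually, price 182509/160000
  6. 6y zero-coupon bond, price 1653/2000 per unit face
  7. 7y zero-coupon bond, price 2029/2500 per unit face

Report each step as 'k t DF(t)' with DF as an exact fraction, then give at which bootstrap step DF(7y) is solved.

1 1 2473/2500
2 2 2353/2500
3 3 9271/10000
4 4 2231/2500
5 5 853/1000
6 6 1653/2000
7 7 2029/2500
DF(7y) is solved at step 7

step 1 [1y] bond c/1=1/50: DF=(126123/125000 − 1/50·(0))/(1+1/50) = 2473/2500 ≈ 0.989200
step 2 [2y] swap r/1=147/4826: DF=(1 − 147/4826·(0.989200))/(1+147/4826) = 2353/2500 ≈ 0.941200
step 3 [3y] zero: DF = P = 9271/10000 ≈ 0.927100
step 4 [4y] zero: DF = P = 2231/2500 ≈ 0.892400
step 5 [5y] bond c/1=1/16: DF=(182509/160000 − 1/16·(0.989200+0.941200+0.927100+0.892400))/(1+1/16) = 853/1000 ≈ 0.853000
step 6 [6y] zero: DF = P = 1653/2000 ≈ 0.826500
step 7 [7y] zero: DF = P = 2029/2500 ≈ 0.811600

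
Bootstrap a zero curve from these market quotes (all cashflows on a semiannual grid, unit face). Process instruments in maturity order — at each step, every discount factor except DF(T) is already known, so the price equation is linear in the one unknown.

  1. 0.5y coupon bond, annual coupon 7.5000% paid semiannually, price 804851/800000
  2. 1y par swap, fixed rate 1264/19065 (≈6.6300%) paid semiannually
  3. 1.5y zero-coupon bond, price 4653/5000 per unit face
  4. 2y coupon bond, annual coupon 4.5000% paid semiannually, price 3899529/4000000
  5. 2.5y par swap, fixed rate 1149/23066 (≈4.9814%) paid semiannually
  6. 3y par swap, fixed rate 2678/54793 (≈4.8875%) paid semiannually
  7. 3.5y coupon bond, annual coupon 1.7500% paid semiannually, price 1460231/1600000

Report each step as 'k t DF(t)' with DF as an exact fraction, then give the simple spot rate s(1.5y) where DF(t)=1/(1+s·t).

1 1/2 9697/10000
2 1 1171/1250
3 3/2 4653/5000
4 2 891/1000
5 5/2 8851/10000
6 3 8661/10000
7 7/2 2143/2500
s(1.5y) = (1/(4653/5000) − 1)/(3/2) = 694/13959 ≈ 4.9717%

step 1 [0.5y] bond c/2=3/80: DF=(804851/800000 − 3/80·(0))/(1+3/80) = 9697/10000 ≈ 0.969700
step 2 [1y] swap r/2=632/19065: DF=(1 − 632/19065·(0.969700))/(1+632/19065) = 1171/1250 ≈ 0.936800
step 3 [1.5y] zero: DF = P = 4653/5000 ≈ 0.930600
step 4 [2y] bond c/2=9/400: DF=(3899529/4000000 − 9/400·(0.969700+0.936800+0.930600))/(1+9/400) = 891/1000 ≈ 0.891000
step 5 [2.5y] swap r/2=1149/46132: DF=(1 − 1149/46132·(0.969700+0.936800+0.930600+0.891000))/(1+1149/46132) = 8851/10000 ≈ 0.885100
step 6 [3y] swap r/2=1339/54793: DF=(1 − 1339/54793·(0.969700+0.936800+0.930600+0.891000+0.885100))/(1+1339/54793) = 8661/10000 ≈ 0.866100
step 7 [3.5y] bond c/2=7/800: DF=(1460231/1600000 − 7/800·(0.969700+0.936800+0.930600+0.891000+0.885100+0.866100))/(1+7/800) = 2143/2500 ≈ 0.857200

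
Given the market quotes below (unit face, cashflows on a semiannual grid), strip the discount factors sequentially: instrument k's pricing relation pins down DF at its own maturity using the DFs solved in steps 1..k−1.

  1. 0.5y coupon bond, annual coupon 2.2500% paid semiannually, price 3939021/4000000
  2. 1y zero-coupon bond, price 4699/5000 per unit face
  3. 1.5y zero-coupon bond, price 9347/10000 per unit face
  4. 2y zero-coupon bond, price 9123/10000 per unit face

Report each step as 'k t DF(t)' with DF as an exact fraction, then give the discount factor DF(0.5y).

1 1/2 4869/5000
2 1 4699/5000
3 3/2 9347/10000
4 2 9123/10000
DF(0.5y) = 4869/5000 ≈ 0.973800

step 1 [0.5y] bond c/2=9/800: DF=(3939021/4000000 − 9/800·(0))/(1+9/800) = 4869/5000 ≈ 0.973800
step 2 [1y] zero: DF = P = 4699/5000 ≈ 0.939800
step 3 [1.5y] zero: DF = P = 9347/10000 ≈ 0.934700
step 4 [2y] zero: DF = P = 9123/10000 ≈ 0.912300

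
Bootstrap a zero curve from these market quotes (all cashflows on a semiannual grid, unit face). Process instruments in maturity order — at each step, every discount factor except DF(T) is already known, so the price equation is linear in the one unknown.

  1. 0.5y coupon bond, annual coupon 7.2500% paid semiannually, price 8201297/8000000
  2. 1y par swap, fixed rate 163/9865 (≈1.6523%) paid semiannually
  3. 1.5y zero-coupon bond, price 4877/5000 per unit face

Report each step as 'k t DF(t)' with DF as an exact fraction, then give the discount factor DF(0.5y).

1 1/2 9893/10000
2 1 9837/10000
3 3/2 4877/5000
DF(0.5y) = 9893/10000 ≈ 0.989300

step 1 [0.5y] bond c/2=29/800: DF=(8201297/8000000 − 29/800·(0))/(1+29/800) = 9893/10000 ≈ 0.989300
step 2 [1y] swap r/2=163/19730: DF=(1 − 163/19730·(0.989300))/(1+163/19730) = 9837/10000 ≈ 0.983700
step 3 [1.5y] zero: DF = P = 4877/5000 ≈ 0.975400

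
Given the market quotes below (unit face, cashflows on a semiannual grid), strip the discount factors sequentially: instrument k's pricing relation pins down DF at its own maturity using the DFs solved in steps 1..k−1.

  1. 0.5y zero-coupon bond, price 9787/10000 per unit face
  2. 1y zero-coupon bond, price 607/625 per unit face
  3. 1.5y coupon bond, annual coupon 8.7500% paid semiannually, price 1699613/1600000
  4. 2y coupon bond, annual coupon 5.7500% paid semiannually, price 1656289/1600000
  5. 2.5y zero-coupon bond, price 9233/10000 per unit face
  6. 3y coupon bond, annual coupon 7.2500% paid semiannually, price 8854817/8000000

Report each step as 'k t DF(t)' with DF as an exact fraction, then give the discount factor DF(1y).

1 1/2 9787/10000
2 1 607/625
3 3/2 117/125
4 2 1157/1250
5 5/2 9233/10000
6 3 361/400
DF(1y) = 607/625 ≈ 0.971200

step 1 [0.5y] zero: DF = P = 9787/10000 ≈ 0.978700
step 2 [1y] zero: DF = P = 607/625 ≈ 0.971200
step 3 [1.5y] bond c/2=7/160: DF=(1699613/1600000 − 7/160·(0.978700+0.971200))/(1+7/160) = 117/125 ≈ 0.936000
step 4 [2y] bond c/2=23/800: DF=(1656289/1600000 − 23/800·(0.978700+0.971200+0.936000))/(1+23/800) = 1157/1250 ≈ 0.925600
step 5 [2.5y] zero: DF = P = 9233/10000 ≈ 0.923300
step 6 [3y] bond c/2=29/800: DF=(8854817/8000000 − 29/800·(0.978700+0.971200+0.936000+0.925600+0.923300))/(1+29/800) = 361/400 ≈ 0.902500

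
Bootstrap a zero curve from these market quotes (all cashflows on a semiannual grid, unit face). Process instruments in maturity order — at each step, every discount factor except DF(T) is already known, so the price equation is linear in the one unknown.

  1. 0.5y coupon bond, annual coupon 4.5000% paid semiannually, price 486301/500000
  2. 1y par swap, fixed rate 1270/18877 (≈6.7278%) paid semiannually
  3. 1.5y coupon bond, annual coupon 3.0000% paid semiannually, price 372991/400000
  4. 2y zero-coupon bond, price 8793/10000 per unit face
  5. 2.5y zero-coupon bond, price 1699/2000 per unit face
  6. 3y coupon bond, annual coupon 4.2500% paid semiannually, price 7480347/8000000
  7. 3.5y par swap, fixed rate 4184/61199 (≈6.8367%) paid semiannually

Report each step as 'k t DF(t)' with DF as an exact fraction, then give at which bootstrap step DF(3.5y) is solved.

step 1 [0.5y] bond c/2=9/400: DF=(486301/500000 − 9/400·(0))/(1+9/400) = 1189/1250 ≈ 0.951200
step 2 [1y] swap r/2=635/18877: DF=(1 − 635/18877·(0.951200))/(1+635/18877) = 1873/2000 ≈ 0.936500
step 3 [1.5y] bond c/2=3/200: DF=(372991/400000 − 3/200·(0.951200+0.936500))/(1+3/200) = 2227/2500 ≈ 0.890800
step 4 [2y] zero: DF = P = 8793/10000 ≈ 0.879300
step 5 [2.5y] zero: DF = P = 1699/2000 ≈ 0.849500
step 6 [3y] bond c/2=17/800: DF=(7480347/8000000 − 17/800·(0.951200+0.936500+0.890800+0.879300+0.849500))/(1+17/800) = 4109/5000 ≈ 0.821800
step 7 [3.5y] swap r/2=2092/61199: DF=(1 − 2092/61199·(0.951200+0.936500+0.890800+0.879300+0.849500+0.821800))/(1+2092/61199) = 1977/2500 ≈ 0.790800

1 1/2 1189/1250
2 1 1873/2000
3 3/2 2227/2500
4 2 8793/10000
5 5/2 1699/2000
6 3 4109/5000
7 7/2 1977/2500
DF(3.5y) is solved at step 7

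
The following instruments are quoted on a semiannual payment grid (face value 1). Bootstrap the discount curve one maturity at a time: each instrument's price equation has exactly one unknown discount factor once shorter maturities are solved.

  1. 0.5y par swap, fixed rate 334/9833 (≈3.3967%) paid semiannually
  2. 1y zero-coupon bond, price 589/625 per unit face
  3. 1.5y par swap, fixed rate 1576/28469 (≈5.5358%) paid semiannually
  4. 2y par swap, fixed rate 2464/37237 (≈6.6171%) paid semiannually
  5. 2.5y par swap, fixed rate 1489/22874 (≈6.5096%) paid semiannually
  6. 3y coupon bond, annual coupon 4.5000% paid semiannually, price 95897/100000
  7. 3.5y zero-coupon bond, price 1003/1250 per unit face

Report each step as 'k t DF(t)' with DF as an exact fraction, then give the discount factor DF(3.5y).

1 1/2 9833/10000
2 1 589/625
3 3/2 2303/2500
4 2 548/625
5 5/2 8511/10000
6 3 2093/2500
7 7/2 1003/1250
DF(3.5y) = 1003/1250 ≈ 0.802400

step 1 [0.5y] swap r/2=167/9833: DF=(1 − 167/9833·(0))/(1+167/9833) = 9833/10000 ≈ 0.983300
step 2 [1y] zero: DF = P = 589/625 ≈ 0.942400
step 3 [1.5y] swap r/2=788/28469: DF=(1 − 788/28469·(0.983300+0.942400))/(1+788/28469) = 2303/2500 ≈ 0.921200
step 4 [2y] swap r/2=1232/37237: DF=(1 − 1232/37237·(0.983300+0.942400+0.921200))/(1+1232/37237) = 548/625 ≈ 0.876800
step 5 [2.5y] swap r/2=1489/45748: DF=(1 − 1489/45748·(0.983300+0.942400+0.921200+0.876800))/(1+1489/45748) = 8511/10000 ≈ 0.851100
step 6 [3y] bond c/2=9/400: DF=(95897/100000 − 9/400·(0.983300+0.942400+0.921200+0.876800+0.851100))/(1+9/400) = 2093/2500 ≈ 0.837200
step 7 [3.5y] zero: DF = P = 1003/1250 ≈ 0.802400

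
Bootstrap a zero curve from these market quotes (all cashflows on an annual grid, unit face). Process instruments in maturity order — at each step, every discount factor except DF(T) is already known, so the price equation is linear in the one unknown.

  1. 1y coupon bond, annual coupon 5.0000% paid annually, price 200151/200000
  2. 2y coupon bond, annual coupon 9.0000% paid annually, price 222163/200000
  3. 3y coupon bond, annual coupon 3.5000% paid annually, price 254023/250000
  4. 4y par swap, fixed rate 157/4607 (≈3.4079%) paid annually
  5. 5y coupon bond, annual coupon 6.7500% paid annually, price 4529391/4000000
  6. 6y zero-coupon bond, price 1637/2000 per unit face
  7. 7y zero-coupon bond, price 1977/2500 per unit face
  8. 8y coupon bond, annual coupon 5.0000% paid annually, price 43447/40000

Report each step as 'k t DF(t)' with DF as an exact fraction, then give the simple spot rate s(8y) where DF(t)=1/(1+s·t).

1 1 9531/10000
2 2 2351/2500
3 3 9177/10000
4 4 1093/1250
5 5 8277/10000
6 6 1637/2000
7 7 1977/2500
8 8 7429/10000
s(8y) = (1/(7429/10000) − 1)/(8) = 2571/59432 ≈ 4.3260%

step 1 [1y] bond c/1=1/20: DF=(200151/200000 − 1/20·(0))/(1+1/20) = 9531/10000 ≈ 0.953100
step 2 [2y] bond c/1=9/100: DF=(222163/200000 − 9/100·(0.953100))/(1+9/100) = 2351/2500 ≈ 0.940400
step 3 [3y] bond c/1=7/200: DF=(254023/250000 − 7/200·(0.953100+0.940400))/(1+7/200) = 9177/10000 ≈ 0.917700
step 4 [4y] swap r/1=157/4607: DF=(1 − 157/4607·(0.953100+0.940400+0.917700))/(1+157/4607) = 1093/1250 ≈ 0.874400
step 5 [5y] bond c/1=27/400: DF=(4529391/4000000 − 27/400·(0.953100+0.940400+0.917700+0.874400))/(1+27/400) = 8277/10000 ≈ 0.827700
step 6 [6y] zero: DF = P = 1637/2000 ≈ 0.818500
step 7 [7y] zero: DF = P = 1977/2500 ≈ 0.790800
step 8 [8y] bond c/1=1/20: DF=(43447/40000 − 1/20·(0.953100+0.940400+0.917700+0.874400+0.827700+0.818500+0.790800))/(1+1/20) = 7429/10000 ≈ 0.742900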